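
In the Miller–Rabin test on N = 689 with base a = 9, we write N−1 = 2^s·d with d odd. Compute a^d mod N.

594

689 − 1 = 688 = 2^4 · 43, so d = 43.
9^1 ≡ 9 (mod 689)
9^2 ≡ 9^2 = 81 ≡ 81 (mod 689)
9^4 ≡ 81^2 = 6561 ≡ 360 (mod 689)
9^8 ≡ 360^2 = 129600 ≡ 68 (mod 689)
9^16 ≡ 68^2 = 4624 ≡ 490 (mod 689)
9^32 ≡ 490^2 = 240100 ≡ 328 (mod 689)
43 = 32 + 8 + 2 + 1 in binary powers of 2.
So 9^43 ≡ 328 · 68 · 81 · 9 ≡ 594 (mod 689).
Squaring chain: 594 → 68 → 490 → 328; never reaches −1, so base 9 is a Miller–Rabin witness that 689 is composite.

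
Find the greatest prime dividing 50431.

47

50431 = 29 · 1739
1739 = 37 · 47
47 is prime.
So 50431 = 29 · 37 · 47; the largest prime factor is 47.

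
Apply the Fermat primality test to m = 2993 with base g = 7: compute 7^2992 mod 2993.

1322

7^1 ≡ 7 (mod 2993)
7^2 ≡ 7^2 = 49 ≡ 49 (mod 2993)
7^4 ≡ 49^2 = 2401 ≡ 2401 (mod 2993)
7^8 ≡ 2401^2 = 5764801 ≡ 283 (mod 2993)
7^16 ≡ 283^2 = 80089 ≡ 2271 (mod 2993)
7^32 ≡ 2271^2 = 5157441 ≡ 502 (mod 2993)
7^64 ≡ 502^2 = 252004 ≡ 592 (mod 2993)
7^128 ≡ 592^2 = 350464 ≡ 283 (mod 2993)
7^256 ≡ 283^2 = 80089 ≡ 2271 (mod 2993)
7^512 ≡ 2271^2 = 5157441 ≡ 502 (mod 2993)
7^1024 ≡ 502^2 = 252004 ≡ 592 (mod 2993)
7^2048 ≡ 592^2 = 350464 ≡ 283 (mod 2993)
2992 = 2048 + 512 + 256 + 128 + 32 + 16 in binary powers of 2.
So 7^2992 ≡ 283 · 502 · 2271 · 283 · 502 · 2271 ≡ 1322 (mod 2993).
Since 1322 ≠ 1, base 7 is a Fermat witness: 2993 is composite.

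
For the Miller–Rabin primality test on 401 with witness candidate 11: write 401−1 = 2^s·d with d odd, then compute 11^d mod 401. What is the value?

401 − 1 = 400 = 2^4 · 25, so d = 25.
11^1 ≡ 11 (mod 401)
11^2 ≡ 11^2 = 121 ≡ 121 (mod 401)
11^4 ≡ 121^2 = 14641 ≡ 205 (mod 401)
11^8 ≡ 205^2 = 42025 ≡ 321 (mod 401)
11^16 ≡ 321^2 = 103041 ≡ 385 (mod 401)
25 = 16 + 8 + 1 in binary powers of 2.
So 11^25 ≡ 385 · 321 · 11 ≡ 45 (mod 401).
Squaring chain: 45 → 20 → 400 → 1; reaches −1, so base 11 does not prove 401 composite.

45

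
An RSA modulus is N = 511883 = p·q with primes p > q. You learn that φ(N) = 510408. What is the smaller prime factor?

φ(n) = (p−1)(q−1) = n − (p+q) + 1, so p + q = 511883 − 510408 + 1 = 1476.
p and q are the roots of t² − 1476t + 511883 = 0.
Discriminant: 1476² − 4·511883 = 2178576 − 2047532 = 131044; √131044 = 362.
q = (1476 − 362)/2 = 557, p = (1476 + 362)/2 = 919.
Check: 557 · 919 = 511883.

557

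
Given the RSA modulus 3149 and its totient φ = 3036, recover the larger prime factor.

φ(n) = (p−1)(q−1) = n − (p+q) + 1, so p + q = 3149 − 3036 + 1 = 114.
p and q are the roots of t² − 114t + 3149 = 0.
Discriminant: 114² − 4·3149 = 12996 − 12596 = 400; √400 = 20.
q = (114 − 20)/2 = 47, p = (114 + 20)/2 = 67.
Check: 47 · 67 = 3149.

67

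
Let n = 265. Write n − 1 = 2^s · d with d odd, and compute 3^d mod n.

198

265 − 1 = 264 = 2^3 · 33, so d = 33.
3^1 ≡ 3 (mod 265)
3^2 ≡ 3^2 = 9 ≡ 9 (mod 265)
3^4 ≡ 9^2 = 81 ≡ 81 (mod 265)
3^8 ≡ 81^2 = 6561 ≡ 201 (mod 265)
3^16 ≡ 201^2 = 40401 ≡ 121 (mod 265)
3^32 ≡ 121^2 = 14641 ≡ 66 (mod 265)
33 = 32 + 1 in binary powers of 2.
So 3^33 ≡ 66 · 3 ≡ 198 (mod 265).
Squaring chain: 198 → 249 → 256; never reaches −1, so base 3 is a Miller–Rabin witness that 265 is composite.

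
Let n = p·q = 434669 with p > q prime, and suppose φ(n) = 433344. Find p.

733

φ(n) = (p−1)(q−1) = n − (p+q) + 1, so p + q = 434669 − 433344 + 1 = 1326.
p and q are the roots of t² − 1326t + 434669 = 0.
Discriminant: 1326² − 4·434669 = 1758276 − 1738676 = 19600; √19600 = 140.
q = (1326 − 140)/2 = 593, p = (1326 + 140)/2 = 733.
Check: 593 · 733 = 434669.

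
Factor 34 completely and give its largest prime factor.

17

34 = 2 · 17
17 is prime.
So 34 = 2 · 17; the largest prime factor is 17.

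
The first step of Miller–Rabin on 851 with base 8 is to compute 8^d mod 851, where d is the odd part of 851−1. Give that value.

851 − 1 = 850 = 2^1 · 425, so d = 425.
8^1 ≡ 8 (mod 851)
8^2 ≡ 8^2 = 64 ≡ 64 (mod 851)
8^4 ≡ 64^2 = 4096 ≡ 692 (mod 851)
8^8 ≡ 692^2 = 478864 ≡ 602 (mod 851)
8^16 ≡ 602^2 = 362404 ≡ 729 (mod 851)
8^32 ≡ 729^2 = 531441 ≡ 417 (mod 851)
8^64 ≡ 417^2 = 173889 ≡ 285 (mod 851)
8^128 ≡ 285^2 = 81225 ≡ 380 (mod 851)
8^256 ≡ 380^2 = 144400 ≡ 581 (mod 851)
425 = 256 + 128 + 32 + 8 + 1 in binary powers of 2.
So 8^425 ≡ 581 · 380 · 417 · 602 · 8 ≡ 541 (mod 851).
Squaring chain: 541; never reaches −1, so base 8 is a Miller–Rabin witness that 851 is composite.

541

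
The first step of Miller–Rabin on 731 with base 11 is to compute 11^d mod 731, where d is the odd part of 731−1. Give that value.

731 − 1 = 730 = 2^1 · 365, so d = 365.
11^1 ≡ 11 (mod 731)
11^2 ≡ 11^2 = 121 ≡ 121 (mod 731)
11^4 ≡ 121^2 = 14641 ≡ 21 (mod 731)
11^8 ≡ 21^2 = 441 ≡ 441 (mod 731)
11^16 ≡ 441^2 = 194481 ≡ 35 (mod 731)
11^32 ≡ 35^2 = 1225 ≡ 494 (mod 731)
11^64 ≡ 494^2 = 244036 ≡ 613 (mod 731)
11^128 ≡ 613^2 = 375769 ≡ 35 (mod 731)
11^256 ≡ 35^2 = 1225 ≡ 494 (mod 731)
365 = 256 + 64 + 32 + 8 + 4 + 1 in binary powers of 2.
So 11^365 ≡ 494 · 613 · 494 · 441 · 21 · 11 ≡ 398 (mod 731).
Squaring chain: 398; never reaches −1, so base 11 is a Miller–Rabin witness that 731 is composite.

398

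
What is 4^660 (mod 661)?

4^1 ≡ 4 (mod 661)
4^2 ≡ 4^2 = 16 ≡ 16 (mod 661)
4^4 ≡ 16^2 = 256 ≡ 256 (mod 661)
4^8 ≡ 256^2 = 65536 ≡ 97 (mod 661)
4^16 ≡ 97^2 = 9409 ≡ 155 (mod 661)
4^32 ≡ 155^2 = 24025 ≡ 229 (mod 661)
4^64 ≡ 229^2 = 52441 ≡ 222 (mod 661)
4^128 ≡ 222^2 = 49284 ≡ 370 (mod 661)
4^256 ≡ 370^2 = 136900 ≡ 73 (mod 661)
4^512 ≡ 73^2 = 5329 ≡ 41 (mod 661)
660 = 512 + 128 + 16 + 4 in binary powers of 2.
So 4^660 ≡ 41 · 370 · 155 · 256 ≡ 1 (mod 661).
Since the result is 1, base 4 gives no evidence that 661 is composite.

1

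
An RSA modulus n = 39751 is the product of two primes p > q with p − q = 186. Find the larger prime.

313

Since p = q + 186, we have 39751 = q(q + 186), so q² + 186q − 39751 = 0.
Discriminant: 186² + 4·39751 = 34596 + 159004 = 193600; √193600 = 440.
q = (−186 + 440)/2 = 127, and p = q + 186 = 313.
Check: 127 · 313 = 39751.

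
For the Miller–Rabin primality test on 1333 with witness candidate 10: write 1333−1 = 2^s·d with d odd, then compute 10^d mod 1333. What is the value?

1333 − 1 = 1332 = 2^2 · 333, so d = 333.
10^1 ≡ 10 (mod 1333)
10^2 ≡ 10^2 = 100 ≡ 100 (mod 1333)
10^4 ≡ 100^2 = 10000 ≡ 669 (mod 1333)
10^8 ≡ 669^2 = 447561 ≡ 1006 (mod 1333)
10^16 ≡ 1006^2 = 1012036 ≡ 289 (mod 1333)
10^32 ≡ 289^2 = 83521 ≡ 875 (mod 1333)
10^64 ≡ 875^2 = 765625 ≡ 483 (mod 1333)
10^128 ≡ 483^2 = 233289 ≡ 14 (mod 1333)
10^256 ≡ 14^2 = 196 ≡ 196 (mod 1333)
333 = 256 + 64 + 8 + 4 + 1 in binary powers of 2.
So 10^333 ≡ 196 · 483 · 1006 · 669 · 10 ≡ 907 (mod 1333).
Squaring chain: 907 → 188; never reaches −1, so base 10 is a Miller–Rabin witness that 1333 is composite.

907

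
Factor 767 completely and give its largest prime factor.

59

767 = 13 · 59
59 is prime.
So 767 = 13 · 59; the largest prime factor is 59.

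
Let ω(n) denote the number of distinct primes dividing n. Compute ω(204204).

6

204204 = 2^2 · 51051
51051 = 3 · 17017
17017 = 7 · 2431
2431 = 11 · 221
221 = 13 · 17
204204 = 2^2 · 3 · 7 · 11 · 13 · 17, which has 6 distinct prime factors.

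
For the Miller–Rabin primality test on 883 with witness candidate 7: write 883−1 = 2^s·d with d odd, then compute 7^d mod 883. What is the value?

883 − 1 = 882 = 2^1 · 441, so d = 441.
7^1 ≡ 7 (mod 883)
7^2 ≡ 7^2 = 49 ≡ 49 (mod 883)
7^4 ≡ 49^2 = 2401 ≡ 635 (mod 883)
7^8 ≡ 635^2 = 403225 ≡ 577 (mod 883)
7^16 ≡ 577^2 = 332929 ≡ 38 (mod 883)
7^32 ≡ 38^2 = 1444 ≡ 561 (mod 883)
7^64 ≡ 561^2 = 314721 ≡ 373 (mod 883)
7^128 ≡ 373^2 = 139129 ≡ 498 (mod 883)
7^256 ≡ 498^2 = 248004 ≡ 764 (mod 883)
441 = 256 + 128 + 32 + 16 + 8 + 1 in binary powers of 2.
So 7^441 ≡ 764 · 498 · 561 · 38 · 577 · 7 ≡ 882 (mod 883).
Since 7^d ≡ 882 (mod 883), base 7 does not prove 883 composite.

882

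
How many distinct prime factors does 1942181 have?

3

1942181 = 31^2 · 2021
2021 = 43 · 47
1942181 = 31^2 · 43 · 47, which has 3 distinct prime factors.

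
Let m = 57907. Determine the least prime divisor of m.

57907 is odd.
Digit sum 28, not divisible by 3.
Ends in 7: not divisible by 5.
7: 57907 = 7·8272 + 3
11: 57907 = 11·5264 + 3
13: 57907 = 13·4454 + 5
17: 57907 = 17·3406 + 5
19: 57907 = 19·3047 + 14
23: 57907 = 23·2517 + 16
29: 57907 = 29·1996 + 23
31: 57907 = 31·1867 + 30
37: 57907 = 37·1565 + 2
41: 57907 = 41·1412 + 15
43: 57907 = 43·1346 + 29
47: 57907 = 47·1232 + 3
53: 57907 = 53·1092 + 31
59: 57907 = 59·981 + 28
61: 57907 = 61·949 + 18
67: 57907 = 67·864 + 19
71: 57907 = 71·815 + 42
73: 57907 = 73·793 + 18
79: 57907 = 79·733

79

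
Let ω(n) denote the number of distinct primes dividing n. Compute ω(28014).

5

28014 = 2 · 14007
14007 = 3 · 4669
4669 = 7 · 667
667 = 23 · 29
28014 = 2 · 3 · 7 · 23 · 29, which has 5 distinct prime factors.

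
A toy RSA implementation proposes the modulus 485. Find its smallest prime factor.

485 is odd.
Digit sum 17, not divisible by 3.
Ends in 5: divisible by 5.

5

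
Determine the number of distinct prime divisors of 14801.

14801 = 19^2 · 41
14801 = 19^2 · 41, which has 2 distinct prime factors.

2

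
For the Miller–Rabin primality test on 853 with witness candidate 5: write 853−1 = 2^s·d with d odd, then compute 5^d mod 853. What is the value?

853 − 1 = 852 = 2^2 · 213, so d = 213.
5^1 ≡ 5 (mod 853)
5^2 ≡ 5^2 = 25 ≡ 25 (mod 853)
5^4 ≡ 25^2 = 625 ≡ 625 (mod 853)
5^8 ≡ 625^2 = 390625 ≡ 804 (mod 853)
5^16 ≡ 804^2 = 646416 ≡ 695 (mod 853)
5^32 ≡ 695^2 = 483025 ≡ 227 (mod 853)
5^64 ≡ 227^2 = 51529 ≡ 349 (mod 853)
5^128 ≡ 349^2 = 121801 ≡ 675 (mod 853)
213 = 128 + 64 + 16 + 4 + 1 in binary powers of 2.
So 5^213 ≡ 675 · 349 · 695 · 625 · 5 ≡ 520 (mod 853).
Squaring chain: 520 → 852; reaches −1, so base 5 does not prove 853 composite.

520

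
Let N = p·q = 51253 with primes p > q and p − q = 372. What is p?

Since p = q + 372, we have 51253 = q(q + 372), so q² + 372q − 51253 = 0.
Discriminant: 372² + 4·51253 = 138384 + 205012 = 343396; √343396 = 586.
q = (−372 + 586)/2 = 107, and p = q + 372 = 479.
Check: 107 · 479 = 51253.

479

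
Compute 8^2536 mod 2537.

8^1 ≡ 8 (mod 2537)
8^2 ≡ 8^2 = 64 ≡ 64 (mod 2537)
8^4 ≡ 64^2 = 4096 ≡ 1559 (mod 2537)
8^8 ≡ 1559^2 = 2430481 ≡ 35 (mod 2537)
8^16 ≡ 35^2 = 1225 ≡ 1225 (mod 2537)
8^32 ≡ 1225^2 = 1500625 ≡ 1258 (mod 2537)
8^64 ≡ 1258^2 = 1582564 ≡ 2013 (mod 2537)
8^128 ≡ 2013^2 = 4052169 ≡ 580 (mod 2537)
8^256 ≡ 580^2 = 336400 ≡ 1516 (mod 2537)
8^512 ≡ 1516^2 = 2298256 ≡ 2271 (mod 2537)
8^1024 ≡ 2271^2 = 5157441 ≡ 2257 (mod 2537)
8^2048 ≡ 2257^2 = 5094049 ≡ 2290 (mod 2537)
2536 = 2048 + 256 + 128 + 64 + 32 + 8 in binary powers of 2.
So 8^2536 ≡ 2290 · 1516 · 580 · 2013 · 1258 · 35 ≡ 21 (mod 2537).
Since 21 ≠ 1, base 8 is a Fermat witness: 2537 is composite.

21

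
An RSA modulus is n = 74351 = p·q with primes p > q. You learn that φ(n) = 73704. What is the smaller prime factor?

149

φ(n) = (p−1)(q−1) = n − (p+q) + 1, so p + q = 74351 − 73704 + 1 = 648.
p and q are the roots of t² − 648t + 74351 = 0.
Discriminant: 648² − 4·74351 = 419904 − 297404 = 122500; √122500 = 350.
q = (648 − 350)/2 = 149, p = (648 + 350)/2 = 499.
Check: 149 · 499 = 74351.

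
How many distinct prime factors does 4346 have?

3

4346 = 2 · 2173
2173 = 41 · 53
4346 = 2 · 41 · 53, which has 3 distinct prime factors.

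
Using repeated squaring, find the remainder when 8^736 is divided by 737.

25

8^1 ≡ 8 (mod 737)
8^2 ≡ 8^2 = 64 ≡ 64 (mod 737)
8^4 ≡ 64^2 = 4096 ≡ 411 (mod 737)
8^8 ≡ 411^2 = 168921 ≡ 148 (mod 737)
8^16 ≡ 148^2 = 21904 ≡ 531 (mod 737)
8^32 ≡ 531^2 = 281961 ≡ 427 (mod 737)
8^64 ≡ 427^2 = 182329 ≡ 290 (mod 737)
8^128 ≡ 290^2 = 84100 ≡ 82 (mod 737)
8^256 ≡ 82^2 = 6724 ≡ 91 (mod 737)
8^512 ≡ 91^2 = 8281 ≡ 174 (mod 737)
736 = 512 + 128 + 64 + 32 in binary powers of 2.
So 8^736 ≡ 174 · 82 · 290 · 427 ≡ 25 (mod 737).
Since 25 ≠ 1, base 8 is a Fermat witness: 737 is composite.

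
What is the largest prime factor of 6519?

53

6519 = 3 · 2173
2173 = 41 · 53
53 is prime.
So 6519 = 3 · 41 · 53; the largest prime factor is 53.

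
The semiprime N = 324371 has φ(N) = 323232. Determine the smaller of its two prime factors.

φ(n) = (p−1)(q−1) = n − (p+q) + 1, so p + q = 324371 − 323232 + 1 = 1140.
p and q are the roots of t² − 1140t + 324371 = 0.
Discriminant: 1140² − 4·324371 = 1299600 − 1297484 = 2116; √2116 = 46.
q = (1140 − 46)/2 = 547, p = (1140 + 46)/2 = 593.
Check: 547 · 593 = 324371.

547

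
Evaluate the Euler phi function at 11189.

10956

Factor: 11189 = 67 · 167.
φ(11189) = (67−1) · (167−1) = 66 · 166 = 10956.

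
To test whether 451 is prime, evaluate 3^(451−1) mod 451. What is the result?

419

3^1 ≡ 3 (mod 451)
3^2 ≡ 3^2 = 9 ≡ 9 (mod 451)
3^4 ≡ 9^2 = 81 ≡ 81 (mod 451)
3^8 ≡ 81^2 = 6561 ≡ 247 (mod 451)
3^16 ≡ 247^2 = 61009 ≡ 124 (mod 451)
3^32 ≡ 124^2 = 15376 ≡ 42 (mod 451)
3^64 ≡ 42^2 = 1764 ≡ 411 (mod 451)
3^128 ≡ 411^2 = 168921 ≡ 247 (mod 451)
3^256 ≡ 247^2 = 61009 ≡ 124 (mod 451)
450 = 256 + 128 + 64 + 2 in binary powers of 2.
So 3^450 ≡ 124 · 247 · 411 · 9 ≡ 419 (mod 451).
Since 419 ≠ 1, base 3 is a Fermat witness: 451 is composite.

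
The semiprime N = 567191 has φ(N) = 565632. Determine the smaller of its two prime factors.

φ(n) = (p−1)(q−1) = n − (p+q) + 1, so p + q = 567191 − 565632 + 1 = 1560.
p and q are the roots of t² − 1560t + 567191 = 0.
Discriminant: 1560² − 4·567191 = 2433600 − 2268764 = 164836; √164836 = 406.
q = (1560 − 406)/2 = 577, p = (1560 + 406)/2 = 983.
Check: 577 · 983 = 567191.

577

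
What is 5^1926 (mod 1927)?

291

5^1 ≡ 5 (mod 1927)
5^2 ≡ 5^2 = 25 ≡ 25 (mod 1927)
5^4 ≡ 25^2 = 625 ≡ 625 (mod 1927)
5^8 ≡ 625^2 = 390625 ≡ 1371 (mod 1927)
5^16 ≡ 1371^2 = 1879641 ≡ 816 (mod 1927)
5^32 ≡ 816^2 = 665856 ≡ 1041 (mod 1927)
5^64 ≡ 1041^2 = 1083681 ≡ 707 (mod 1927)
5^128 ≡ 707^2 = 499849 ≡ 756 (mod 1927)
5^256 ≡ 756^2 = 571536 ≡ 1144 (mod 1927)
5^512 ≡ 1144^2 = 1308736 ≡ 303 (mod 1927)
5^1024 ≡ 303^2 = 91809 ≡ 1240 (mod 1927)
1926 = 1024 + 512 + 256 + 128 + 4 + 2 in binary powers of 2.
So 5^1926 ≡ 1240 · 303 · 1144 · 756 · 625 · 25 ≡ 291 (mod 1927).
Since 291 ≠ 1, base 5 is a Fermat witness: 1927 is composite.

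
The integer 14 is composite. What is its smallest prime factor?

2

14 is even: 2 divides it.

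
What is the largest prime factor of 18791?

18791 = 19 · 989
989 = 23 · 43
43 is prime.
So 18791 = 19 · 23 · 43; the largest prime factor is 43.

43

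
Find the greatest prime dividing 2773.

2773 = 47 · 59
59 is prime.
So 2773 = 47 · 59; the largest prime factor is 59.

59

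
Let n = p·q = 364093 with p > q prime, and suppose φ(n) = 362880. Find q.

φ(n) = (p−1)(q−1) = n − (p+q) + 1, so p + q = 364093 − 362880 + 1 = 1214.
p and q are the roots of t² − 1214t + 364093 = 0.
Discriminant: 1214² − 4·364093 = 1473796 − 1456372 = 17424; √17424 = 132.
q = (1214 − 132)/2 = 541, p = (1214 + 132)/2 = 673.
Check: 541 · 673 = 364093.

541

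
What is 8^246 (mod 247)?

8^1 ≡ 8 (mod 247)
8^2 ≡ 8^2 = 64 ≡ 64 (mod 247)
8^4 ≡ 64^2 = 4096 ≡ 144 (mod 247)
8^8 ≡ 144^2 = 20736 ≡ 235 (mod 247)
8^16 ≡ 235^2 = 55225 ≡ 144 (mod 247)
8^32 ≡ 144^2 = 20736 ≡ 235 (mod 247)
8^64 ≡ 235^2 = 55225 ≡ 144 (mod 247)
8^128 ≡ 144^2 = 20736 ≡ 235 (mod 247)
246 = 128 + 64 + 32 + 16 + 4 + 2 in binary powers of 2.
So 8^246 ≡ 235 · 144 · 235 · 144 · 144 · 64 ≡ 77 (mod 247).
Since 77 ≠ 1, base 8 is a Fermat witness: 247 is composite.

77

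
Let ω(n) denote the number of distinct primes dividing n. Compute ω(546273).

5

546273 = 3^2 · 60697
60697 = 7 · 8671
8671 = 13 · 667
667 = 23 · 29
546273 = 3^2 · 7 · 13 · 23 · 29, which has 5 distinct prime factors.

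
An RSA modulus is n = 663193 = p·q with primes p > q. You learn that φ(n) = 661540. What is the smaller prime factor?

683

φ(n) = (p−1)(q−1) = n − (p+q) + 1, so p + q = 663193 − 661540 + 1 = 1654.
p and q are the roots of t² − 1654t + 663193 = 0.
Discriminant: 1654² − 4·663193 = 2735716 − 2652772 = 82944; √82944 = 288.
q = (1654 − 288)/2 = 683, p = (1654 + 288)/2 = 971.
Check: 683 · 971 = 663193.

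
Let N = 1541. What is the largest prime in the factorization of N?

1541 = 23 · 67
67 is prime.
So 1541 = 23 · 67; the largest prime factor is 67.

67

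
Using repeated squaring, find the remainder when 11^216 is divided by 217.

190

11^1 ≡ 11 (mod 217)
11^2 ≡ 11^2 = 121 ≡ 121 (mod 217)
11^4 ≡ 121^2 = 14641 ≡ 102 (mod 217)
11^8 ≡ 102^2 = 10404 ≡ 205 (mod 217)
11^16 ≡ 205^2 = 42025 ≡ 144 (mod 217)
11^32 ≡ 144^2 = 20736 ≡ 121 (mod 217)
11^64 ≡ 121^2 = 14641 ≡ 102 (mod 217)
11^128 ≡ 102^2 = 10404 ≡ 205 (mod 217)
216 = 128 + 64 + 16 + 8 in binary powers of 2.
So 11^216 ≡ 205 · 102 · 144 · 205 ≡ 190 (mod 217).
Since 190 ≠ 1, base 11 is a Fermat witness: 217 is composite.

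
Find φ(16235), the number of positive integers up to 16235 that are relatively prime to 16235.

Factor: 16235 = 5 · 17 · 191.
φ(16235) = (5−1) · (17−1) · (191−1) = 4 · 16 · 190 = 12160.

12160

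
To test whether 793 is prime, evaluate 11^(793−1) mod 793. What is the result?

1

11^1 ≡ 11 (mod 793)
11^2 ≡ 11^2 = 121 ≡ 121 (mod 793)
11^4 ≡ 121^2 = 14641 ≡ 367 (mod 793)
11^8 ≡ 367^2 = 134689 ≡ 672 (mod 793)
11^16 ≡ 672^2 = 451584 ≡ 367 (mod 793)
11^32 ≡ 367^2 = 134689 ≡ 672 (mod 793)
11^64 ≡ 672^2 = 451584 ≡ 367 (mod 793)
11^128 ≡ 367^2 = 134689 ≡ 672 (mod 793)
11^256 ≡ 672^2 = 451584 ≡ 367 (mod 793)
11^512 ≡ 367^2 = 134689 ≡ 672 (mod 793)
792 = 512 + 256 + 16 + 8 in binary powers of 2.
So 11^792 ≡ 672 · 367 · 367 · 672 ≡ 1 (mod 793).
Since the result is 1, base 11 gives no evidence that 793 is composite.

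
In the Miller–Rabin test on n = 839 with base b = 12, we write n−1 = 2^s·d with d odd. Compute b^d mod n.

839 − 1 = 838 = 2^1 · 419, so d = 419.
12^1 ≡ 12 (mod 839)
12^2 ≡ 12^2 = 144 ≡ 144 (mod 839)
12^4 ≡ 144^2 = 20736 ≡ 600 (mod 839)
12^8 ≡ 600^2 = 360000 ≡ 69 (mod 839)
12^16 ≡ 69^2 = 4761 ≡ 566 (mod 839)
12^32 ≡ 566^2 = 320356 ≡ 697 (mod 839)
12^64 ≡ 697^2 = 485809 ≡ 28 (mod 839)
12^128 ≡ 28^2 = 784 ≡ 784 (mod 839)
12^256 ≡ 784^2 = 614656 ≡ 508 (mod 839)
419 = 256 + 128 + 32 + 2 + 1 in binary powers of 2.
So 12^419 ≡ 508 · 784 · 697 · 144 · 12 ≡ 1 (mod 839).
Since 12^d ≡ 1 (mod 839), base 12 does not prove 839 composite.

1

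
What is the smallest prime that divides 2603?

2603 is odd.
Digit sum 11, not divisible by 3.
Ends in 3: not divisible by 5.
7: 2603 = 7·371 + 6
11: 2603 = 11·236 + 7
13: 2603 = 13·200 + 3
17: 2603 = 17·153 + 2
19: 2603 = 19·137

19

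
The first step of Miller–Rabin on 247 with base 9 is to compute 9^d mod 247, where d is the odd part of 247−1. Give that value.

144

247 − 1 = 246 = 2^1 · 123, so d = 123.
9^1 ≡ 9 (mod 247)
9^2 ≡ 9^2 = 81 ≡ 81 (mod 247)
9^4 ≡ 81^2 = 6561 ≡ 139 (mod 247)
9^8 ≡ 139^2 = 19321 ≡ 55 (mod 247)
9^16 ≡ 55^2 = 3025 ≡ 61 (mod 247)
9^32 ≡ 61^2 = 3721 ≡ 16 (mod 247)
9^64 ≡ 16^2 = 256 ≡ 9 (mod 247)
123 = 64 + 32 + 16 + 8 + 2 + 1 in binary powers of 2.
So 9^123 ≡ 9 · 16 · 61 · 55 · 81 · 9 ≡ 144 (mod 247).
Squaring chain: 144; never reaches −1, so base 9 is a Miller–Rabin witness that 247 is composite.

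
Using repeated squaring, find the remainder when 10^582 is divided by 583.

10^1 ≡ 10 (mod 583)
10^2 ≡ 10^2 = 100 ≡ 100 (mod 583)
10^4 ≡ 100^2 = 10000 ≡ 89 (mod 583)
10^8 ≡ 89^2 = 7921 ≡ 342 (mod 583)
10^16 ≡ 342^2 = 116964 ≡ 364 (mod 583)
10^32 ≡ 364^2 = 132496 ≡ 155 (mod 583)
10^64 ≡ 155^2 = 24025 ≡ 122 (mod 583)
10^128 ≡ 122^2 = 14884 ≡ 309 (mod 583)
10^256 ≡ 309^2 = 95481 ≡ 452 (mod 583)
10^512 ≡ 452^2 = 204304 ≡ 254 (mod 583)
582 = 512 + 64 + 4 + 2 in binary powers of 2.
So 10^582 ≡ 254 · 122 · 89 · 100 ≡ 386 (mod 583).
Since 386 ≠ 1, base 10 is a Fermat witness: 583 is composite.

386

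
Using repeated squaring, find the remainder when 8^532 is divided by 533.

469

8^1 ≡ 8 (mod 533)
8^2 ≡ 8^2 = 64 ≡ 64 (mod 533)
8^4 ≡ 64^2 = 4096 ≡ 365 (mod 533)
8^8 ≡ 365^2 = 133225 ≡ 508 (mod 533)
8^16 ≡ 508^2 = 258064 ≡ 92 (mod 533)
8^32 ≡ 92^2 = 8464 ≡ 469 (mod 533)
8^64 ≡ 469^2 = 219961 ≡ 365 (mod 533)
8^128 ≡ 365^2 = 133225 ≡ 508 (mod 533)
8^256 ≡ 508^2 = 258064 ≡ 92 (mod 533)
8^512 ≡ 92^2 = 8464 ≡ 469 (mod 533)
532 = 512 + 16 + 4 in binary powers of 2.
So 8^532 ≡ 469 · 92 · 365 ≡ 469 (mod 533).
Since 469 ≠ 1, base 8 is a Fermat witness: 533 is composite.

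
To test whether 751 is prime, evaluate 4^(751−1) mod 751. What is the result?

1

4^1 ≡ 4 (mod 751)
4^2 ≡ 4^2 = 16 ≡ 16 (mod 751)
4^4 ≡ 16^2 = 256 ≡ 256 (mod 751)
4^8 ≡ 256^2 = 65536 ≡ 199 (mod 751)
4^16 ≡ 199^2 = 39601 ≡ 549 (mod 751)
4^32 ≡ 549^2 = 301401 ≡ 250 (mod 751)
4^64 ≡ 250^2 = 62500 ≡ 167 (mod 751)
4^128 ≡ 167^2 = 27889 ≡ 102 (mod 751)
4^256 ≡ 102^2 = 10404 ≡ 641 (mod 751)
4^512 ≡ 641^2 = 410881 ≡ 84 (mod 751)
750 = 512 + 128 + 64 + 32 + 8 + 4 + 2 in binary powers of 2.
So 4^750 ≡ 84 · 102 · 167 · 250 · 199 · 256 · 16 ≡ 1 (mod 751).
Since the result is 1, base 4 gives no evidence that 751 is composite.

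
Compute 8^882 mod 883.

8^1 ≡ 8 (mod 883)
8^2 ≡ 8^2 = 64 ≡ 64 (mod 883)
8^4 ≡ 64^2 = 4096 ≡ 564 (mod 883)
8^8 ≡ 564^2 = 318096 ≡ 216 (mod 883)
8^16 ≡ 216^2 = 46656 ≡ 740 (mod 883)
8^32 ≡ 740^2 = 547600 ≡ 140 (mod 883)
8^64 ≡ 140^2 = 19600 ≡ 174 (mod 883)
8^128 ≡ 174^2 = 30276 ≡ 254 (mod 883)
8^256 ≡ 254^2 = 64516 ≡ 57 (mod 883)
8^512 ≡ 57^2 = 3249 ≡ 600 (mod 883)
882 = 512 + 256 + 64 + 32 + 16 + 2 in binary powers of 2.
So 8^882 ≡ 600 · 57 · 174 · 140 · 740 · 64 ≡ 1 (mod 883).
Since the result is 1, base 8 gives no evidence that 883 is composite.

1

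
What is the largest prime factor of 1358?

1358 = 2 · 679
679 = 7 · 97
97 is prime.
So 1358 = 2 · 7 · 97; the largest prime factor is 97.

97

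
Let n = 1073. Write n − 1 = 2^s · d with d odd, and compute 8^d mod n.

177

1073 − 1 = 1072 = 2^4 · 67, so d = 67.
8^1 ≡ 8 (mod 1073)
8^2 ≡ 8^2 = 64 ≡ 64 (mod 1073)
8^4 ≡ 64^2 = 4096 ≡ 877 (mod 1073)
8^8 ≡ 877^2 = 769129 ≡ 861 (mod 1073)
8^16 ≡ 861^2 = 741321 ≡ 951 (mod 1073)
8^32 ≡ 951^2 = 904401 ≡ 935 (mod 1073)
8^64 ≡ 935^2 = 874225 ≡ 803 (mod 1073)
67 = 64 + 2 + 1 in binary powers of 2.
So 8^67 ≡ 803 · 64 · 8 ≡ 177 (mod 1073).
Squaring chain: 177 → 212 → 951 → 935; never reaches −1, so base 8 is a Miller–Rabin witness that 1073 is composite.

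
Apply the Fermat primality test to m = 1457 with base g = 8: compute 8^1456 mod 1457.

8^1 ≡ 8 (mod 1457)
8^2 ≡ 8^2 = 64 ≡ 64 (mod 1457)
8^4 ≡ 64^2 = 4096 ≡ 1182 (mod 1457)
8^8 ≡ 1182^2 = 1397124 ≡ 1318 (mod 1457)
8^16 ≡ 1318^2 = 1737124 ≡ 380 (mod 1457)
8^32 ≡ 380^2 = 144400 ≡ 157 (mod 1457)
8^64 ≡ 157^2 = 24649 ≡ 1337 (mod 1457)
8^128 ≡ 1337^2 = 1787569 ≡ 1287 (mod 1457)
8^256 ≡ 1287^2 = 1656369 ≡ 1217 (mod 1457)
8^512 ≡ 1217^2 = 1481089 ≡ 777 (mod 1457)
8^1024 ≡ 777^2 = 603729 ≡ 531 (mod 1457)
1456 = 1024 + 256 + 128 + 32 + 16 in binary powers of 2.
So 8^1456 ≡ 531 · 1217 · 1287 · 157 · 380 ≡ 1093 (mod 1457).
Since 1093 ≠ 1, base 8 is a Fermat witness: 1457 is composite.

1093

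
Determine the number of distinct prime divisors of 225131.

3

225131 = 17^2 · 779
779 = 19 · 41
225131 = 17^2 · 19 · 41, which has 3 distinct prime factors.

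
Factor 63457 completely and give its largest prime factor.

89

63457 = 23 · 2759
2759 = 31 · 89
89 is prime.
So 63457 = 23 · 31 · 89; the largest prime factor is 89.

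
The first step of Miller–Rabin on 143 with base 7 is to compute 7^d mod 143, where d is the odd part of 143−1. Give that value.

143 − 1 = 142 = 2^1 · 71, so d = 71.
7^1 ≡ 7 (mod 143)
7^2 ≡ 7^2 = 49 ≡ 49 (mod 143)
7^4 ≡ 49^2 = 2401 ≡ 113 (mod 143)
7^8 ≡ 113^2 = 12769 ≡ 42 (mod 143)
7^16 ≡ 42^2 = 1764 ≡ 48 (mod 143)
7^32 ≡ 48^2 = 2304 ≡ 16 (mod 143)
7^64 ≡ 16^2 = 256 ≡ 113 (mod 143)
71 = 64 + 4 + 2 + 1 in binary powers of 2.
So 7^71 ≡ 113 · 113 · 49 · 7 ≡ 106 (mod 143).
Squaring chain: 106; never reaches −1, so base 7 is a Miller–Rabin witness that 143 is composite.

106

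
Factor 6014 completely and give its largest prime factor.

6014 = 2 · 3007
3007 = 31 · 97
97 is prime.
So 6014 = 2 · 31 · 97; the largest prime factor is 97.

97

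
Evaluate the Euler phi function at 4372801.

Factor: 4372801 = 139 · 163 · 193.
φ(4372801) = (139−1) · (163−1) · (193−1) = 138 · 162 · 192 = 4292352.

4292352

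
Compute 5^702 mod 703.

628

5^1 ≡ 5 (mod 703)
5^2 ≡ 5^2 = 25 ≡ 25 (mod 703)
5^4 ≡ 25^2 = 625 ≡ 625 (mod 703)
5^8 ≡ 625^2 = 390625 ≡ 460 (mod 703)
5^16 ≡ 460^2 = 211600 ≡ 700 (mod 703)
5^32 ≡ 700^2 = 490000 ≡ 9 (mod 703)
5^64 ≡ 9^2 = 81 ≡ 81 (mod 703)
5^128 ≡ 81^2 = 6561 ≡ 234 (mod 703)
5^256 ≡ 234^2 = 54756 ≡ 625 (mod 703)
5^512 ≡ 625^2 = 390625 ≡ 460 (mod 703)
702 = 512 + 128 + 32 + 16 + 8 + 4 + 2 in binary powers of 2.
So 5^702 ≡ 460 · 234 · 9 · 700 · 460 · 625 · 25 ≡ 628 (mod 703).
Since 628 ≠ 1, base 5 is a Fermat witness: 703 is composite.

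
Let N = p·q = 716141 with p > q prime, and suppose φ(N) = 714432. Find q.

733

φ(n) = (p−1)(q−1) = n − (p+q) + 1, so p + q = 716141 − 714432 + 1 = 1710.
p and q are the roots of t² − 1710t + 716141 = 0.
Discriminant: 1710² − 4·716141 = 2924100 − 2864564 = 59536; √59536 = 244.
q = (1710 − 244)/2 = 733, p = (1710 + 244)/2 = 977.
Check: 733 · 977 = 716141.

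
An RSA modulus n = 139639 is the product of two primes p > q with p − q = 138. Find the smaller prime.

311

Since p = q + 138, we have 139639 = q(q + 138), so q² + 138q − 139639 = 0.
Discriminant: 138² + 4·139639 = 19044 + 558556 = 577600; √577600 = 760.
q = (−138 + 760)/2 = 311, and p = q + 138 = 449.
Check: 311 · 449 = 139639.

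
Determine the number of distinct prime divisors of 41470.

5

41470 = 2 · 20735
20735 = 5 · 4147
4147 = 11 · 377
377 = 13 · 29
41470 = 2 · 5 · 11 · 13 · 29, which has 5 distinct prime factors.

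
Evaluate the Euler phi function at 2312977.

Factor: 2312977 = 59 · 197 · 199.
φ(2312977) = (59−1) · (197−1) · (199−1) = 58 · 196 · 198 = 2250864.

2250864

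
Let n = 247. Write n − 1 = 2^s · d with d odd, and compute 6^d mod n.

247 − 1 = 246 = 2^1 · 123, so d = 123.
6^1 ≡ 6 (mod 247)
6^2 ≡ 6^2 = 36 ≡ 36 (mod 247)
6^4 ≡ 36^2 = 1296 ≡ 61 (mod 247)
6^8 ≡ 61^2 = 3721 ≡ 16 (mod 247)
6^16 ≡ 16^2 = 256 ≡ 9 (mod 247)
6^32 ≡ 9^2 = 81 ≡ 81 (mod 247)
6^64 ≡ 81^2 = 6561 ≡ 139 (mod 247)
123 = 64 + 32 + 16 + 8 + 2 + 1 in binary powers of 2.
So 6^123 ≡ 139 · 81 · 9 · 16 · 36 · 6 ≡ 125 (mod 247).
Squaring chain: 125; never reaches −1, so base 6 is a Miller–Rabin witness that 247 is composite.

125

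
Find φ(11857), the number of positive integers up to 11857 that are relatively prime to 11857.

Factor: 11857 = 71 · 167.
φ(11857) = (71−1) · (167−1) = 70 · 166 = 11620.

11620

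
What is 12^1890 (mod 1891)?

1

12^1 ≡ 12 (mod 1891)
12^2 ≡ 12^2 = 144 ≡ 144 (mod 1891)
12^4 ≡ 144^2 = 20736 ≡ 1826 (mod 1891)
12^8 ≡ 1826^2 = 3334276 ≡ 443 (mod 1891)
12^16 ≡ 443^2 = 196249 ≡ 1476 (mod 1891)
12^32 ≡ 1476^2 = 2178576 ≡ 144 (mod 1891)
12^64 ≡ 144^2 = 20736 ≡ 1826 (mod 1891)
12^128 ≡ 1826^2 = 3334276 ≡ 443 (mod 1891)
12^256 ≡ 443^2 = 196249 ≡ 1476 (mod 1891)
12^512 ≡ 1476^2 = 2178576 ≡ 144 (mod 1891)
12^1024 ≡ 144^2 = 20736 ≡ 1826 (mod 1891)
1890 = 1024 + 512 + 256 + 64 + 32 + 2 in binary powers of 2.
So 12^1890 ≡ 1826 · 144 · 1476 · 1826 · 144 · 144 ≡ 1 (mod 1891).
Since the result is 1, base 12 gives no evidence that 1891 is composite.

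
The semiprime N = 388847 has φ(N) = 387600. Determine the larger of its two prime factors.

647

φ(n) = (p−1)(q−1) = n − (p+q) + 1, so p + q = 388847 − 387600 + 1 = 1248.
p and q are the roots of t² − 1248t + 388847 = 0.
Discriminant: 1248² − 4·388847 = 1557504 − 1555388 = 2116; √2116 = 46.
q = (1248 − 46)/2 = 601, p = (1248 + 46)/2 = 647.
Check: 601 · 647 = 388847.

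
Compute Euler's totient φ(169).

156

Factor: 169 = 13^2.
φ(169) = 13^1·(13−1) = 156.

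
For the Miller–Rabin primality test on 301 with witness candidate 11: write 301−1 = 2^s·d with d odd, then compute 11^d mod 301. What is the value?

301 − 1 = 300 = 2^2 · 75, so d = 75.
11^1 ≡ 11 (mod 301)
11^2 ≡ 11^2 = 121 ≡ 121 (mod 301)
11^4 ≡ 121^2 = 14641 ≡ 193 (mod 301)
11^8 ≡ 193^2 = 37249 ≡ 226 (mod 301)
11^16 ≡ 226^2 = 51076 ≡ 207 (mod 301)
11^32 ≡ 207^2 = 42849 ≡ 107 (mod 301)
11^64 ≡ 107^2 = 11449 ≡ 11 (mod 301)
75 = 64 + 8 + 2 + 1 in binary powers of 2.
So 11^75 ≡ 11 · 226 · 121 · 11 ≡ 274 (mod 301).
Squaring chain: 274 → 127; never reaches −1, so base 11 is a Miller–Rabin witness that 301 is composite.

274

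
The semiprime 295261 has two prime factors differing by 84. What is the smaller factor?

503

Since p = q + 84, we have 295261 = q(q + 84), so q² + 84q − 295261 = 0.
Discriminant: 84² + 4·295261 = 7056 + 1181044 = 1188100; √1188100 = 1090.
q = (−84 + 1090)/2 = 503, and p = q + 84 = 587.
Check: 503 · 587 = 295261.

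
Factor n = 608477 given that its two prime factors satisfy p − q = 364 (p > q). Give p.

983

Since p = q + 364, we have 608477 = q(q + 364), so q² + 364q − 608477 = 0.
Discriminant: 364² + 4·608477 = 132496 + 2433908 = 2566404; √2566404 = 1602.
q = (−364 + 1602)/2 = 619, and p = q + 364 = 983.
Check: 619 · 983 = 608477.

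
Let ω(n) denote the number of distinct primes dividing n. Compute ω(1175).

1175 = 5^2 · 47
1175 = 5^2 · 47, which has 2 distinct prime factors.

2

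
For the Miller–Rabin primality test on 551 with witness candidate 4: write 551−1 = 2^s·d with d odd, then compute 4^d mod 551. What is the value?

245

551 − 1 = 550 = 2^1 · 275, so d = 275.
4^1 ≡ 4 (mod 551)
4^2 ≡ 4^2 = 16 ≡ 16 (mod 551)
4^4 ≡ 16^2 = 256 ≡ 256 (mod 551)
4^8 ≡ 256^2 = 65536 ≡ 518 (mod 551)
4^16 ≡ 518^2 = 268324 ≡ 538 (mod 551)
4^32 ≡ 538^2 = 289444 ≡ 169 (mod 551)
4^64 ≡ 169^2 = 28561 ≡ 460 (mod 551)
4^128 ≡ 460^2 = 211600 ≡ 16 (mod 551)
4^256 ≡ 16^2 = 256 ≡ 256 (mod 551)
275 = 256 + 16 + 2 + 1 in binary powers of 2.
So 4^275 ≡ 256 · 538 · 16 · 4 ≡ 245 (mod 551).
Squaring chain: 245; never reaches −1, so base 4 is a Miller–Rabin witness that 551 is composite.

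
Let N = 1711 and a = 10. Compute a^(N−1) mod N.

10^1 ≡ 10 (mod 1711)
10^2 ≡ 10^2 = 100 ≡ 100 (mod 1711)
10^4 ≡ 100^2 = 10000 ≡ 1445 (mod 1711)
10^8 ≡ 1445^2 = 2088025 ≡ 605 (mod 1711)
10^16 ≡ 605^2 = 366025 ≡ 1582 (mod 1711)
10^32 ≡ 1582^2 = 2502724 ≡ 1242 (mod 1711)
10^64 ≡ 1242^2 = 1542564 ≡ 953 (mod 1711)
10^128 ≡ 953^2 = 908209 ≡ 1379 (mod 1711)
10^256 ≡ 1379^2 = 1901641 ≡ 720 (mod 1711)
10^512 ≡ 720^2 = 518400 ≡ 1678 (mod 1711)
10^1024 ≡ 1678^2 = 2815684 ≡ 1089 (mod 1711)
1710 = 1024 + 512 + 128 + 32 + 8 + 4 + 2 in binary powers of 2.
So 10^1710 ≡ 1089 · 1678 · 1379 · 1242 · 605 · 1445 · 100 ≡ 1115 (mod 1711).
Since 1115 ≠ 1, base 10 is a Fermat witness: 1711 is composite.

1115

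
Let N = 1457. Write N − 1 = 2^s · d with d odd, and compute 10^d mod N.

785

1457 − 1 = 1456 = 2^4 · 91, so d = 91.
10^1 ≡ 10 (mod 1457)
10^2 ≡ 10^2 = 100 ≡ 100 (mod 1457)
10^4 ≡ 100^2 = 10000 ≡ 1258 (mod 1457)
10^8 ≡ 1258^2 = 1582564 ≡ 262 (mod 1457)
10^16 ≡ 262^2 = 68644 ≡ 165 (mod 1457)
10^32 ≡ 165^2 = 27225 ≡ 999 (mod 1457)
10^64 ≡ 999^2 = 998001 ≡ 1413 (mod 1457)
91 = 64 + 16 + 8 + 2 + 1 in binary powers of 2.
So 10^91 ≡ 1413 · 165 · 262 · 100 · 10 ≡ 785 (mod 1457).
Squaring chain: 785 → 1371 → 111 → 665; never reaches −1, so base 10 is a Miller–Rabin witness that 1457 is composite.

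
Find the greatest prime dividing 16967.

47

16967 = 19 · 893
893 = 19 · 47
47 is prime.
So 16967 = 19^2 · 47; the largest prime factor is 47.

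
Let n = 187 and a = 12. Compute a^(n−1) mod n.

111

12^1 ≡ 12 (mod 187)
12^2 ≡ 12^2 = 144 ≡ 144 (mod 187)
12^4 ≡ 144^2 = 20736 ≡ 166 (mod 187)
12^8 ≡ 166^2 = 27556 ≡ 67 (mod 187)
12^16 ≡ 67^2 = 4489 ≡ 1 (mod 187)
12^32 ≡ 1^2 = 1 ≡ 1 (mod 187)
12^64 ≡ 1^2 = 1 ≡ 1 (mod 187)
12^128 ≡ 1^2 = 1 ≡ 1 (mod 187)
186 = 128 + 32 + 16 + 8 + 2 in binary powers of 2.
So 12^186 ≡ 1 · 1 · 1 · 67 · 144 ≡ 111 (mod 187).
Since 111 ≠ 1, base 12 is a Fermat witness: 187 is composite.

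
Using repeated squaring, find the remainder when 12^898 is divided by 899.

12^1 ≡ 12 (mod 899)
12^2 ≡ 12^2 = 144 ≡ 144 (mod 899)
12^4 ≡ 144^2 = 20736 ≡ 59 (mod 899)
12^8 ≡ 59^2 = 3481 ≡ 784 (mod 899)
12^16 ≡ 784^2 = 614656 ≡ 639 (mod 899)
12^32 ≡ 639^2 = 408321 ≡ 175 (mod 899)
12^64 ≡ 175^2 = 30625 ≡ 59 (mod 899)
12^128 ≡ 59^2 = 3481 ≡ 784 (mod 899)
12^256 ≡ 784^2 = 614656 ≡ 639 (mod 899)
12^512 ≡ 639^2 = 408321 ≡ 175 (mod 899)
898 = 512 + 256 + 128 + 2 in binary powers of 2.
So 12^898 ≡ 175 · 639 · 784 · 144 ≡ 231 (mod 899).
Since 231 ≠ 1, base 12 is a Fermat witness: 899 is composite.

231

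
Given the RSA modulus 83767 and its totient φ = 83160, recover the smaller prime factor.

211

φ(n) = (p−1)(q−1) = n − (p+q) + 1, so p + q = 83767 − 83160 + 1 = 608.
p and q are the roots of t² − 608t + 83767 = 0.
Discriminant: 608² − 4·83767 = 369664 − 335068 = 34596; √34596 = 186.
q = (608 − 186)/2 = 211, p = (608 + 186)/2 = 397.
Check: 211 · 397 = 83767.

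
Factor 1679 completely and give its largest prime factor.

1679 = 23 · 73
73 is prime.
So 1679 = 23 · 73; the largest prime factor is 73.

73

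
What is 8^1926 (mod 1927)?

1630

8^1 ≡ 8 (mod 1927)
8^2 ≡ 8^2 = 64 ≡ 64 (mod 1927)
8^4 ≡ 64^2 = 4096 ≡ 242 (mod 1927)
8^8 ≡ 242^2 = 58564 ≡ 754 (mod 1927)
8^16 ≡ 754^2 = 568516 ≡ 51 (mod 1927)
8^32 ≡ 51^2 = 2601 ≡ 674 (mod 1927)
8^64 ≡ 674^2 = 454276 ≡ 1431 (mod 1927)
8^128 ≡ 1431^2 = 2047761 ≡ 1287 (mod 1927)
8^256 ≡ 1287^2 = 1656369 ≡ 1076 (mod 1927)
8^512 ≡ 1076^2 = 1157776 ≡ 1576 (mod 1927)
8^1024 ≡ 1576^2 = 2483776 ≡ 1800 (mod 1927)
1926 = 1024 + 512 + 256 + 128 + 4 + 2 in binary powers of 2.
So 8^1926 ≡ 1800 · 1576 · 1076 · 1287 · 242 · 64 ≡ 1630 (mod 1927).
Since 1630 ≠ 1, base 8 is a Fermat witness: 1927 is composite.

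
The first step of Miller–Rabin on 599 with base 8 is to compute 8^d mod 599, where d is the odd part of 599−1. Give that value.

599 − 1 = 598 = 2^1 · 299, so d = 299.
8^1 ≡ 8 (mod 599)
8^2 ≡ 8^2 = 64 ≡ 64 (mod 599)
8^4 ≡ 64^2 = 4096 ≡ 502 (mod 599)
8^8 ≡ 502^2 = 252004 ≡ 424 (mod 599)
8^16 ≡ 424^2 = 179776 ≡ 76 (mod 599)
8^32 ≡ 76^2 = 5776 ≡ 385 (mod 599)
8^64 ≡ 385^2 = 148225 ≡ 272 (mod 599)
8^128 ≡ 272^2 = 73984 ≡ 307 (mod 599)
8^256 ≡ 307^2 = 94249 ≡ 206 (mod 599)
299 = 256 + 32 + 8 + 2 + 1 in binary powers of 2.
So 8^299 ≡ 206 · 385 · 424 · 64 · 8 ≡ 1 (mod 599).
Since 8^d ≡ 1 (mod 599), base 8 does not prove 599 composite.

1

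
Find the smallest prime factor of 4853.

23

4853 is odd.
Digit sum 20, not divisible by 3.
Ends in 3: not divisible by 5.
7: 4853 = 7·693 + 2
11: 4853 = 11·441 + 2
13: 4853 = 13·373 + 4
17: 4853 = 17·285 + 8
19: 4853 = 19·255 + 8
23: 4853 = 23·211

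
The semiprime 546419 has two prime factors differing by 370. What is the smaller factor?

577

Since p = q + 370, we have 546419 = q(q + 370), so q² + 370q − 546419 = 0.
Discriminant: 370² + 4·546419 = 136900 + 2185676 = 2322576; √2322576 = 1524.
q = (−370 + 1524)/2 = 577, and p = q + 370 = 947.
Check: 577 · 947 = 546419.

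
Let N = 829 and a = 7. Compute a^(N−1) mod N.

7^1 ≡ 7 (mod 829)
7^2 ≡ 7^2 = 49 ≡ 49 (mod 829)
7^4 ≡ 49^2 = 2401 ≡ 743 (mod 829)
7^8 ≡ 743^2 = 552049 ≡ 764 (mod 829)
7^16 ≡ 764^2 = 583696 ≡ 80 (mod 829)
7^32 ≡ 80^2 = 6400 ≡ 597 (mod 829)
7^64 ≡ 597^2 = 356409 ≡ 768 (mod 829)
7^128 ≡ 768^2 = 589824 ≡ 405 (mod 829)
7^256 ≡ 405^2 = 164025 ≡ 712 (mod 829)
7^512 ≡ 712^2 = 506944 ≡ 425 (mod 829)
828 = 512 + 256 + 32 + 16 + 8 + 4 in binary powers of 2.
So 7^828 ≡ 425 · 712 · 597 · 80 · 764 · 743 ≡ 1 (mod 829).
Since the result is 1, base 7 gives no evidence that 829 is composite.

1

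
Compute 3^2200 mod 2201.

3^1 ≡ 3 (mod 2201)
3^2 ≡ 3^2 = 9 ≡ 9 (mod 2201)
3^4 ≡ 9^2 = 81 ≡ 81 (mod 2201)
3^8 ≡ 81^2 = 6561 ≡ 2159 (mod 2201)
3^16 ≡ 2159^2 = 4661281 ≡ 1764 (mod 2201)
3^32 ≡ 1764^2 = 3111696 ≡ 1683 (mod 2201)
3^64 ≡ 1683^2 = 2832489 ≡ 2003 (mod 2201)
3^128 ≡ 2003^2 = 4012009 ≡ 1787 (mod 2201)
3^256 ≡ 1787^2 = 3193369 ≡ 1919 (mod 2201)
3^512 ≡ 1919^2 = 3682561 ≡ 288 (mod 2201)
3^1024 ≡ 288^2 = 82944 ≡ 1507 (mod 2201)
3^2048 ≡ 1507^2 = 2271049 ≡ 1818 (mod 2201)
2200 = 2048 + 128 + 16 + 8 in binary powers of 2.
So 3^2200 ≡ 1818 · 1787 · 1764 · 2159 ≡ 1110 (mod 2201).
Since 1110 ≠ 1, base 3 is a Fermat witness: 2201 is composite.

1110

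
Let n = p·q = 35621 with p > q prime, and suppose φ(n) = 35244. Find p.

φ(n) = (p−1)(q−1) = n − (p+q) + 1, so p + q = 35621 − 35244 + 1 = 378.
p and q are the roots of t² − 378t + 35621 = 0.
Discriminant: 378² − 4·35621 = 142884 − 142484 = 400; √400 = 20.
q = (378 − 20)/2 = 179, p = (378 + 20)/2 = 199.
Check: 179 · 199 = 35621.

199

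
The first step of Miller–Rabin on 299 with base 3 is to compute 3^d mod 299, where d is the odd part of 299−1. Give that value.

299 − 1 = 298 = 2^1 · 149, so d = 149.
3^1 ≡ 3 (mod 299)
3^2 ≡ 3^2 = 9 ≡ 9 (mod 299)
3^4 ≡ 9^2 = 81 ≡ 81 (mod 299)
3^8 ≡ 81^2 = 6561 ≡ 282 (mod 299)
3^16 ≡ 282^2 = 79524 ≡ 289 (mod 299)
3^32 ≡ 289^2 = 83521 ≡ 100 (mod 299)
3^64 ≡ 100^2 = 10000 ≡ 133 (mod 299)
3^128 ≡ 133^2 = 17689 ≡ 48 (mod 299)
149 = 128 + 16 + 4 + 1 in binary powers of 2.
So 3^149 ≡ 48 · 289 · 81 · 3 ≡ 269 (mod 299).
Squaring chain: 269; never reaches −1, so base 3 is a Miller–Rabin witness that 299 is composite.

269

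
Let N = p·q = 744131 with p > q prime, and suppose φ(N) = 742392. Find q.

757

φ(n) = (p−1)(q−1) = n − (p+q) + 1, so p + q = 744131 − 742392 + 1 = 1740.
p and q are the roots of t² − 1740t + 744131 = 0.
Discriminant: 1740² − 4·744131 = 3027600 − 2976524 = 51076; √51076 = 226.
q = (1740 − 226)/2 = 757, p = (1740 + 226)/2 = 983.
Check: 757 · 983 = 744131.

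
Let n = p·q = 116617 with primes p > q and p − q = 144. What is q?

Since p = q + 144, we have 116617 = q(q + 144), so q² + 144q − 116617 = 0.
Discriminant: 144² + 4·116617 = 20736 + 466468 = 487204; √487204 = 698.
q = (−144 + 698)/2 = 277, and p = q + 144 = 421.
Check: 277 · 421 = 116617.

277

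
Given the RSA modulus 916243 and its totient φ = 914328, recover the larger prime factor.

φ(n) = (p−1)(q−1) = n − (p+q) + 1, so p + q = 916243 − 914328 + 1 = 1916.
p and q are the roots of t² − 1916t + 916243 = 0.
Discriminant: 1916² − 4·916243 = 3671056 − 3664972 = 6084; √6084 = 78.
q = (1916 − 78)/2 = 919, p = (1916 + 78)/2 = 997.
Check: 919 · 997 = 916243.

997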